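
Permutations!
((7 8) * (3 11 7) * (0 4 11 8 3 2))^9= ((0 4 11 7 3 8 2))^9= (0 11 3 2 4 7 8)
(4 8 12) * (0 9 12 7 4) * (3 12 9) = (0 3 12)(4 8 7) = [3, 1, 2, 12, 8, 5, 6, 4, 7, 9, 10, 11, 0]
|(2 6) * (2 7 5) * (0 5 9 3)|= |(0 5 2 6 7 9 3)|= 7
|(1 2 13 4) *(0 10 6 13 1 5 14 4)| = |(0 10 6 13)(1 2)(4 5 14)| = 12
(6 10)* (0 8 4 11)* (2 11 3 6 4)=(0 8 2 11)(3 6 10 4)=[8, 1, 11, 6, 3, 5, 10, 7, 2, 9, 4, 0]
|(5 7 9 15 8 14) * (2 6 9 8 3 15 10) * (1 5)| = 20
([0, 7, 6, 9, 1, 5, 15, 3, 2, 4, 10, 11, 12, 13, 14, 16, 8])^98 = (1 9 7 4 3)(2 16 6 8 15)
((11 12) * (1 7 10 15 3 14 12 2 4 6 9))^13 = (1 7 10 15 3 14 12 11 2 4 6 9)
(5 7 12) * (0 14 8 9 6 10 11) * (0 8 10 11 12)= (0 14 10 12 5 7)(6 11 8 9)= [14, 1, 2, 3, 4, 7, 11, 0, 9, 6, 12, 8, 5, 13, 10]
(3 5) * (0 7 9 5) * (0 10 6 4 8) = [7, 1, 2, 10, 8, 3, 4, 9, 0, 5, 6] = (0 7 9 5 3 10 6 4 8)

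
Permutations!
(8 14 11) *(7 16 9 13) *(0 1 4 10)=(0 1 4 10)(7 16 9 13)(8 14 11)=[1, 4, 2, 3, 10, 5, 6, 16, 14, 13, 0, 8, 12, 7, 11, 15, 9]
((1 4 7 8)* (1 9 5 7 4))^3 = ((5 7 8 9))^3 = (5 9 8 7)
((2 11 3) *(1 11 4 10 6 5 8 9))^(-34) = ((1 11 3 2 4 10 6 5 8 9))^(-34) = (1 6 3 8 4)(2 9 10 11 5)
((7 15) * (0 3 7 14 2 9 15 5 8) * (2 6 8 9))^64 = (0 3 7 5 9 15 14 6 8)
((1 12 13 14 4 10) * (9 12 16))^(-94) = ((1 16 9 12 13 14 4 10))^(-94) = (1 9 13 4)(10 16 12 14)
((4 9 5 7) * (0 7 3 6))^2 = ((0 7 4 9 5 3 6))^2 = (0 4 5 6 7 9 3)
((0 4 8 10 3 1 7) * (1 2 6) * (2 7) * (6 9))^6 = (10)(1 9)(2 6) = ((0 4 8 10 3 7)(1 2 9 6))^6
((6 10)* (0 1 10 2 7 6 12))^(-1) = (0 12 10 1)(2 6 7)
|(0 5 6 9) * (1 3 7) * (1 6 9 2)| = 15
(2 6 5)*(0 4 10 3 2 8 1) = [4, 0, 6, 2, 10, 8, 5, 7, 1, 9, 3] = (0 4 10 3 2 6 5 8 1)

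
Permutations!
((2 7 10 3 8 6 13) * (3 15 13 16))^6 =((2 7 10 15 13)(3 8 6 16))^6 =(2 7 10 15 13)(3 6)(8 16)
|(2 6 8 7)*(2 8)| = 2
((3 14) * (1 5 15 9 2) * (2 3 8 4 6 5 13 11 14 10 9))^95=(1 4)(2 8)(3 9 10)(5 11)(6 13)(14 15)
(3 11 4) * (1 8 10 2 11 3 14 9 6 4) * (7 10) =(1 8 7 10 2 11)(4 14 9 6) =[0, 8, 11, 3, 14, 5, 4, 10, 7, 6, 2, 1, 12, 13, 9]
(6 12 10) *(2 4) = [0, 1, 4, 3, 2, 5, 12, 7, 8, 9, 6, 11, 10] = (2 4)(6 12 10)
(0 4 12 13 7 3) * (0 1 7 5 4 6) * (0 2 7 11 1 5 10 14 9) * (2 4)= (0 6 4 12 13 10 14 9)(1 11)(2 7 3 5)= [6, 11, 7, 5, 12, 2, 4, 3, 8, 0, 14, 1, 13, 10, 9]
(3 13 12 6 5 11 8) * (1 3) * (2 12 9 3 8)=[0, 8, 12, 13, 4, 11, 5, 7, 1, 3, 10, 2, 6, 9]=(1 8)(2 12 6 5 11)(3 13 9)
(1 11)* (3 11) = [0, 3, 2, 11, 4, 5, 6, 7, 8, 9, 10, 1] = (1 3 11)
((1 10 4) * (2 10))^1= ((1 2 10 4))^1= (1 2 10 4)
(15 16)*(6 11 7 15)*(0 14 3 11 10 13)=[14, 1, 2, 11, 4, 5, 10, 15, 8, 9, 13, 7, 12, 0, 3, 16, 6]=(0 14 3 11 7 15 16 6 10 13)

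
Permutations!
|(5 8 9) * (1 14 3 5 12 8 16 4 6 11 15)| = 9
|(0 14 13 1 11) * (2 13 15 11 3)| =|(0 14 15 11)(1 3 2 13)| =4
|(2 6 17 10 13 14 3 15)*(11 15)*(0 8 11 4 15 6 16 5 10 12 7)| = |(0 8 11 6 17 12 7)(2 16 5 10 13 14 3 4 15)| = 63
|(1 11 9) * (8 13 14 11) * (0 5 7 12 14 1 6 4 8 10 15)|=|(0 5 7 12 14 11 9 6 4 8 13 1 10 15)|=14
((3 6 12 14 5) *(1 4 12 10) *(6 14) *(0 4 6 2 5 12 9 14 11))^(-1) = ((0 4 9 14 12 2 5 3 11)(1 6 10))^(-1) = (0 11 3 5 2 12 14 9 4)(1 10 6)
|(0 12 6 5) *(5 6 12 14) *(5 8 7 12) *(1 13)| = |(0 14 8 7 12 5)(1 13)| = 6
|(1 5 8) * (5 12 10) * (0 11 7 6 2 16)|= |(0 11 7 6 2 16)(1 12 10 5 8)|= 30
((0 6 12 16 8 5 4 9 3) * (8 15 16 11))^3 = (0 11 4)(3 12 5)(6 8 9)(15 16)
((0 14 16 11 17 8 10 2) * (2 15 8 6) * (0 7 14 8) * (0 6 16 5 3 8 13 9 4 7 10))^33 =((0 13 9 4 7 14 5 3 8)(2 10 15 6)(11 17 16))^33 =(17)(0 5 4)(2 10 15 6)(3 7 13)(8 14 9)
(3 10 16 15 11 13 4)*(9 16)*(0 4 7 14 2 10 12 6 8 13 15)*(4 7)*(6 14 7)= (0 6 8 13 4 3 12 14 2 10 9 16)(11 15)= [6, 1, 10, 12, 3, 5, 8, 7, 13, 16, 9, 15, 14, 4, 2, 11, 0]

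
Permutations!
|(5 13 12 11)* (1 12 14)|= |(1 12 11 5 13 14)|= 6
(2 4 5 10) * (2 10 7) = [0, 1, 4, 3, 5, 7, 6, 2, 8, 9, 10] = (10)(2 4 5 7)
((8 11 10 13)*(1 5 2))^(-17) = (1 5 2)(8 13 10 11)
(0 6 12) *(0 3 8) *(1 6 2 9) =(0 2 9 1 6 12 3 8) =[2, 6, 9, 8, 4, 5, 12, 7, 0, 1, 10, 11, 3]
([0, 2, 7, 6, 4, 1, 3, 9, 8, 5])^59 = (1 5 9 7 2)(3 6)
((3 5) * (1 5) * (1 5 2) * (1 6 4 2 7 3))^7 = ((1 7 3 5)(2 6 4))^7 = (1 5 3 7)(2 6 4)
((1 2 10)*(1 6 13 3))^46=((1 2 10 6 13 3))^46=(1 13 10)(2 3 6)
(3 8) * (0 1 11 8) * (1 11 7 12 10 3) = (0 11 8 1 7 12 10 3) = [11, 7, 2, 0, 4, 5, 6, 12, 1, 9, 3, 8, 10]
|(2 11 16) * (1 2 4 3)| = 6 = |(1 2 11 16 4 3)|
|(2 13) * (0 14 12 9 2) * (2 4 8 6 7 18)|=11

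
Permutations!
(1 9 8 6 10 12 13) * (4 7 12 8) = (1 9 4 7 12 13)(6 10 8) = [0, 9, 2, 3, 7, 5, 10, 12, 6, 4, 8, 11, 13, 1]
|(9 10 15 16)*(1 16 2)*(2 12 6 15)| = |(1 16 9 10 2)(6 15 12)| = 15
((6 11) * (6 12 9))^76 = (12)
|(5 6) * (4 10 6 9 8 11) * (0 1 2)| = |(0 1 2)(4 10 6 5 9 8 11)| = 21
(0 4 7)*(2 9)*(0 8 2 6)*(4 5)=(0 5 4 7 8 2 9 6)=[5, 1, 9, 3, 7, 4, 0, 8, 2, 6]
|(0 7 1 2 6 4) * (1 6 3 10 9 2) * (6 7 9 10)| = |(10)(0 9 2 3 6 4)| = 6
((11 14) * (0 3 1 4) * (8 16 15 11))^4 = (8 14 11 15 16)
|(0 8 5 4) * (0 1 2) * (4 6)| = 7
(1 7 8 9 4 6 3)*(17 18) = (1 7 8 9 4 6 3)(17 18) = [0, 7, 2, 1, 6, 5, 3, 8, 9, 4, 10, 11, 12, 13, 14, 15, 16, 18, 17]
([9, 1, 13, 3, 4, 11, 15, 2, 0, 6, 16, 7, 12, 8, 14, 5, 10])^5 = (0 11)(2 6)(5 8)(7 9)(10 16)(13 15)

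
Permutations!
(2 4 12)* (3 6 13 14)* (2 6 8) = (2 4 12 6 13 14 3 8) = [0, 1, 4, 8, 12, 5, 13, 7, 2, 9, 10, 11, 6, 14, 3]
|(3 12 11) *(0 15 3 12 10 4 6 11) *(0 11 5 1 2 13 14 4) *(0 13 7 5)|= 8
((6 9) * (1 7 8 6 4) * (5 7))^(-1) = (1 4 9 6 8 7 5) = ((1 5 7 8 6 9 4))^(-1)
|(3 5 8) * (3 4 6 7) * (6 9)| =7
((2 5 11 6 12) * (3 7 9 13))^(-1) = ((2 5 11 6 12)(3 7 9 13))^(-1) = (2 12 6 11 5)(3 13 9 7)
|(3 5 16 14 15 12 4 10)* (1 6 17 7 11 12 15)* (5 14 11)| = 12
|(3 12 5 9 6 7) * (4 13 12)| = |(3 4 13 12 5 9 6 7)| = 8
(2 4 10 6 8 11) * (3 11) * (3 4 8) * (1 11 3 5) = (1 11 2 8 4 10 6 5) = [0, 11, 8, 3, 10, 1, 5, 7, 4, 9, 6, 2]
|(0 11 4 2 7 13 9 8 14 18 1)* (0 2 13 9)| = |(0 11 4 13)(1 2 7 9 8 14 18)| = 28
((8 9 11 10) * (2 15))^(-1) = ((2 15)(8 9 11 10))^(-1) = (2 15)(8 10 11 9)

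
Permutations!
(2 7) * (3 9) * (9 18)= (2 7)(3 18 9)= [0, 1, 7, 18, 4, 5, 6, 2, 8, 3, 10, 11, 12, 13, 14, 15, 16, 17, 9]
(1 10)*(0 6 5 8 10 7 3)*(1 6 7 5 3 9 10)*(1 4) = (0 7 9 10 6 3)(1 5 8 4) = [7, 5, 2, 0, 1, 8, 3, 9, 4, 10, 6]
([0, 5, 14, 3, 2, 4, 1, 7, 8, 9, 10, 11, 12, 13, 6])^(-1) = (1 6 14 2 4 5)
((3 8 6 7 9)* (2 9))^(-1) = ((2 9 3 8 6 7))^(-1) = (2 7 6 8 3 9)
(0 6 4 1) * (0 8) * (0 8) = (8)(0 6 4 1) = [6, 0, 2, 3, 1, 5, 4, 7, 8]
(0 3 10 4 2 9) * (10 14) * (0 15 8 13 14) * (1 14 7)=(0 3)(1 14 10 4 2 9 15 8 13 7)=[3, 14, 9, 0, 2, 5, 6, 1, 13, 15, 4, 11, 12, 7, 10, 8]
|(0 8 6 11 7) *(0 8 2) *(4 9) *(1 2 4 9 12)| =20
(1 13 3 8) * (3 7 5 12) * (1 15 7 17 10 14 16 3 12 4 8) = [0, 13, 2, 1, 8, 4, 6, 5, 15, 9, 14, 11, 12, 17, 16, 7, 3, 10] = (1 13 17 10 14 16 3)(4 8 15 7 5)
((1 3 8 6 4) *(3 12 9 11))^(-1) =(1 4 6 8 3 11 9 12)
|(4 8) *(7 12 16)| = 6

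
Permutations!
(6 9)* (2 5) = (2 5)(6 9) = [0, 1, 5, 3, 4, 2, 9, 7, 8, 6]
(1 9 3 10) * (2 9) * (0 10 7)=[10, 2, 9, 7, 4, 5, 6, 0, 8, 3, 1]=(0 10 1 2 9 3 7)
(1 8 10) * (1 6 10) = (1 8)(6 10) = [0, 8, 2, 3, 4, 5, 10, 7, 1, 9, 6]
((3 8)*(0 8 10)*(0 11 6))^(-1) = (0 6 11 10 3 8)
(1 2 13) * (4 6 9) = (1 2 13)(4 6 9) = [0, 2, 13, 3, 6, 5, 9, 7, 8, 4, 10, 11, 12, 1]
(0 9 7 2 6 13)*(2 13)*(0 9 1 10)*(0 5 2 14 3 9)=(0 1 10 5 2 6 14 3 9 7 13)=[1, 10, 6, 9, 4, 2, 14, 13, 8, 7, 5, 11, 12, 0, 3]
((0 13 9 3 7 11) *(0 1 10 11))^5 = (13)(1 11 10)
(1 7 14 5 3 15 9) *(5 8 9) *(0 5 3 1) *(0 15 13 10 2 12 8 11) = (0 5 1 7 14 11)(2 12 8 9 15 3 13 10) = [5, 7, 12, 13, 4, 1, 6, 14, 9, 15, 2, 0, 8, 10, 11, 3]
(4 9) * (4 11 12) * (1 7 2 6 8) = (1 7 2 6 8)(4 9 11 12) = [0, 7, 6, 3, 9, 5, 8, 2, 1, 11, 10, 12, 4]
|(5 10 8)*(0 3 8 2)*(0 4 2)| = |(0 3 8 5 10)(2 4)| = 10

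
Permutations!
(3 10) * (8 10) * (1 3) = (1 3 8 10) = [0, 3, 2, 8, 4, 5, 6, 7, 10, 9, 1]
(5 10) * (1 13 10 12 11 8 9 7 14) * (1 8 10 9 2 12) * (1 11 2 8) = (1 13 9 7 14)(2 12)(5 11 10) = [0, 13, 12, 3, 4, 11, 6, 14, 8, 7, 5, 10, 2, 9, 1]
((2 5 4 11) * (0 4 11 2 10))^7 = (0 4 2 5 11 10)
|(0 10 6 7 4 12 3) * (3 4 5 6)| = 6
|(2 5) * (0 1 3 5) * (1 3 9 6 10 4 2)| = 9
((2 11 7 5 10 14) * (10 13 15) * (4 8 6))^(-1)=(2 14 10 15 13 5 7 11)(4 6 8)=((2 11 7 5 13 15 10 14)(4 8 6))^(-1)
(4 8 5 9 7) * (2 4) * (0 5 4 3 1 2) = (0 5 9 7)(1 2 3)(4 8) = [5, 2, 3, 1, 8, 9, 6, 0, 4, 7]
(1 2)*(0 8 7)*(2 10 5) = (0 8 7)(1 10 5 2) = [8, 10, 1, 3, 4, 2, 6, 0, 7, 9, 5]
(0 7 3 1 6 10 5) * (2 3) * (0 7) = (1 6 10 5 7 2 3) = [0, 6, 3, 1, 4, 7, 10, 2, 8, 9, 5]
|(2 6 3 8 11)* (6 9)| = |(2 9 6 3 8 11)| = 6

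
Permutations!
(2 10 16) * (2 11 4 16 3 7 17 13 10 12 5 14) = (2 12 5 14)(3 7 17 13 10)(4 16 11) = [0, 1, 12, 7, 16, 14, 6, 17, 8, 9, 3, 4, 5, 10, 2, 15, 11, 13]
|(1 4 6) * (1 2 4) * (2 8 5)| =|(2 4 6 8 5)| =5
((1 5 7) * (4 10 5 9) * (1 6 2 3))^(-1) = (1 3 2 6 7 5 10 4 9)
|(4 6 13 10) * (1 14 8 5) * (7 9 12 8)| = 28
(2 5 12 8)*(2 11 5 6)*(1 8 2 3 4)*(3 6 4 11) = [0, 8, 4, 11, 1, 12, 6, 7, 3, 9, 10, 5, 2] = (1 8 3 11 5 12 2 4)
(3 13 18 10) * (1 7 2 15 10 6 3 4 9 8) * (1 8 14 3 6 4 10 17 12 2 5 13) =[0, 7, 15, 1, 9, 13, 6, 5, 8, 14, 10, 11, 2, 18, 3, 17, 16, 12, 4] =(1 7 5 13 18 4 9 14 3)(2 15 17 12)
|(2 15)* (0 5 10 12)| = |(0 5 10 12)(2 15)| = 4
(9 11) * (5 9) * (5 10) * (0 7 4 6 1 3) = [7, 3, 2, 0, 6, 9, 1, 4, 8, 11, 5, 10] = (0 7 4 6 1 3)(5 9 11 10)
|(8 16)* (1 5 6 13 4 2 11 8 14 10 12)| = |(1 5 6 13 4 2 11 8 16 14 10 12)| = 12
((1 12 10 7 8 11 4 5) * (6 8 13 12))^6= (7 12)(10 13)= ((1 6 8 11 4 5)(7 13 12 10))^6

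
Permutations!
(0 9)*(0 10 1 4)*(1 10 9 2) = (10)(0 2 1 4) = [2, 4, 1, 3, 0, 5, 6, 7, 8, 9, 10]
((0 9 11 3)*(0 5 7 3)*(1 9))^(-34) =(0 9)(1 11)(3 7 5) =((0 1 9 11)(3 5 7))^(-34)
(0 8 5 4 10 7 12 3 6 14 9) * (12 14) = (0 8 5 4 10 7 14 9)(3 6 12) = [8, 1, 2, 6, 10, 4, 12, 14, 5, 0, 7, 11, 3, 13, 9]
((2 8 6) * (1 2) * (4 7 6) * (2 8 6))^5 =(1 6 2 7 4 8)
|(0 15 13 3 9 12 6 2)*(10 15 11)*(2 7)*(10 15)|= 10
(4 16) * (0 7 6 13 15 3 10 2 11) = (0 7 6 13 15 3 10 2 11)(4 16) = [7, 1, 11, 10, 16, 5, 13, 6, 8, 9, 2, 0, 12, 15, 14, 3, 4]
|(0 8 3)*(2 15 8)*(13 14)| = 10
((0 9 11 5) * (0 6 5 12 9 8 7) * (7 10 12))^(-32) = ((0 8 10 12 9 11 7)(5 6))^(-32) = (0 12 7 10 11 8 9)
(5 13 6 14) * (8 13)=(5 8 13 6 14)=[0, 1, 2, 3, 4, 8, 14, 7, 13, 9, 10, 11, 12, 6, 5]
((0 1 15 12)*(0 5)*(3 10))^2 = ((0 1 15 12 5)(3 10))^2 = (0 15 5 1 12)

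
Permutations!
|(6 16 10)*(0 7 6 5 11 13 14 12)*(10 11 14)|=|(0 7 6 16 11 13 10 5 14 12)|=10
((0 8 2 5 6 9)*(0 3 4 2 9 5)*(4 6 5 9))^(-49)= (0 2 4 8)(3 9 6)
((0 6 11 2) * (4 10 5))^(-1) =(0 2 11 6)(4 5 10) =((0 6 11 2)(4 10 5))^(-1)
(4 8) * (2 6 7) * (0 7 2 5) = (0 7 5)(2 6)(4 8) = [7, 1, 6, 3, 8, 0, 2, 5, 4]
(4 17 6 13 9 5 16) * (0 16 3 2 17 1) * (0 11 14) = (0 16 4 1 11 14)(2 17 6 13 9 5 3) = [16, 11, 17, 2, 1, 3, 13, 7, 8, 5, 10, 14, 12, 9, 0, 15, 4, 6]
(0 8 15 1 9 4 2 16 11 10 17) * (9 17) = (0 8 15 1 17)(2 16 11 10 9 4) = [8, 17, 16, 3, 2, 5, 6, 7, 15, 4, 9, 10, 12, 13, 14, 1, 11, 0]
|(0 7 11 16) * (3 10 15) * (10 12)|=|(0 7 11 16)(3 12 10 15)|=4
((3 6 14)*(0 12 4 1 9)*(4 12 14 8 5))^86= (0 5 14 4 3 1 6 9 8)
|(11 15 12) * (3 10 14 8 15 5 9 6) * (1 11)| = |(1 11 5 9 6 3 10 14 8 15 12)| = 11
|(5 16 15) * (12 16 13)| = 5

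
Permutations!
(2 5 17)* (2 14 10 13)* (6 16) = (2 5 17 14 10 13)(6 16) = [0, 1, 5, 3, 4, 17, 16, 7, 8, 9, 13, 11, 12, 2, 10, 15, 6, 14]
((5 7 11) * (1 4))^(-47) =(1 4)(5 7 11)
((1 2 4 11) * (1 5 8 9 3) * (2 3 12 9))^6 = (12)(2 4 11 5 8)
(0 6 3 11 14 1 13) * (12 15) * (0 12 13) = (0 6 3 11 14 1)(12 15 13) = [6, 0, 2, 11, 4, 5, 3, 7, 8, 9, 10, 14, 15, 12, 1, 13]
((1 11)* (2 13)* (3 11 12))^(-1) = (1 11 3 12)(2 13)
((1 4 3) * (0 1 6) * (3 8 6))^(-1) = ((0 1 4 8 6))^(-1) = (0 6 8 4 1)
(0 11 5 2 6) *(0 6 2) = (0 11 5) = [11, 1, 2, 3, 4, 0, 6, 7, 8, 9, 10, 5]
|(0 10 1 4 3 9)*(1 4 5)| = 10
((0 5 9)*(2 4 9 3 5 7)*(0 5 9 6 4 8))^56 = (3 5 9)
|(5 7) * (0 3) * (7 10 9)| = 4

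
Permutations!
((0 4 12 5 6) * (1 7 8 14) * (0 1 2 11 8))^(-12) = (14)(0 12 6 7 4 5 1)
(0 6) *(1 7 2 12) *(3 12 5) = (0 6)(1 7 2 5 3 12) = [6, 7, 5, 12, 4, 3, 0, 2, 8, 9, 10, 11, 1]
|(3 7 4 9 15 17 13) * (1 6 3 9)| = |(1 6 3 7 4)(9 15 17 13)| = 20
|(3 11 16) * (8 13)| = 6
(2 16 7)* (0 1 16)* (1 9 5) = (0 9 5 1 16 7 2) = [9, 16, 0, 3, 4, 1, 6, 2, 8, 5, 10, 11, 12, 13, 14, 15, 7]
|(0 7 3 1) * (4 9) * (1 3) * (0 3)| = |(0 7 1 3)(4 9)| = 4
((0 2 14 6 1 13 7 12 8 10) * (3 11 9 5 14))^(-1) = ((0 2 3 11 9 5 14 6 1 13 7 12 8 10))^(-1) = (0 10 8 12 7 13 1 6 14 5 9 11 3 2)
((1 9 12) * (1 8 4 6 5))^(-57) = (1 5 6 4 8 12 9)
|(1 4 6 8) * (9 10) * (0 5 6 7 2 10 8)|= |(0 5 6)(1 4 7 2 10 9 8)|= 21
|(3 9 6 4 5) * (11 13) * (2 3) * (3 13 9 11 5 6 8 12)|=30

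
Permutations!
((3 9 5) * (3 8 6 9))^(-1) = ((5 8 6 9))^(-1) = (5 9 6 8)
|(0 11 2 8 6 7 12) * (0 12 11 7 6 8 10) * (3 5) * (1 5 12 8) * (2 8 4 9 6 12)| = 36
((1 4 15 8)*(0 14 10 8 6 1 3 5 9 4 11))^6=((0 14 10 8 3 5 9 4 15 6 1 11))^6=(0 9)(1 3)(4 14)(5 11)(6 8)(10 15)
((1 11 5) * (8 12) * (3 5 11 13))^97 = (1 13 3 5)(8 12)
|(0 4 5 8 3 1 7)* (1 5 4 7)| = 6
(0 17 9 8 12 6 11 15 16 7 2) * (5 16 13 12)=(0 17 9 8 5 16 7 2)(6 11 15 13 12)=[17, 1, 0, 3, 4, 16, 11, 2, 5, 8, 10, 15, 6, 12, 14, 13, 7, 9]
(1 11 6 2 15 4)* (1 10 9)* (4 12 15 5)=(1 11 6 2 5 4 10 9)(12 15)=[0, 11, 5, 3, 10, 4, 2, 7, 8, 1, 9, 6, 15, 13, 14, 12]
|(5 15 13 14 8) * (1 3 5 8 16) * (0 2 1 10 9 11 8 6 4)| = 15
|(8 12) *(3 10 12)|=|(3 10 12 8)|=4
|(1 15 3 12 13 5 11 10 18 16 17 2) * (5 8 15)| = |(1 5 11 10 18 16 17 2)(3 12 13 8 15)| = 40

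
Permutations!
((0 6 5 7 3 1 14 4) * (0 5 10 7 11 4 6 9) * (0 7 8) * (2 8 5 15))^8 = (0 5 7 4 1 2 6)(3 15 14 8 10 9 11)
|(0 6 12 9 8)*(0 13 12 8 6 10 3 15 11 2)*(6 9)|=|(0 10 3 15 11 2)(6 8 13 12)|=12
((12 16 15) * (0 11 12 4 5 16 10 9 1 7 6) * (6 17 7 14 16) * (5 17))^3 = (0 10 14 4 5 11 9 16 17 6 12 1 15 7) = ((0 11 12 10 9 1 14 16 15 4 17 7 5 6))^3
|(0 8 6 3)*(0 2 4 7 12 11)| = |(0 8 6 3 2 4 7 12 11)| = 9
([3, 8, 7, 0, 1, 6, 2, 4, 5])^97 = (0 3)(1 4 7 2 6 5 8)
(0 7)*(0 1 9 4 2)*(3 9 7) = [3, 7, 0, 9, 2, 5, 6, 1, 8, 4] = (0 3 9 4 2)(1 7)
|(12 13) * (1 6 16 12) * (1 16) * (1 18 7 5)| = 15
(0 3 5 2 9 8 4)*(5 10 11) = (0 3 10 11 5 2 9 8 4) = [3, 1, 9, 10, 0, 2, 6, 7, 4, 8, 11, 5]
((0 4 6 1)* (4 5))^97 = (0 4 1 5 6)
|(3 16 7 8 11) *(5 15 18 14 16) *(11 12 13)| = 11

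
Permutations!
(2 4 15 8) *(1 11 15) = (1 11 15 8 2 4) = [0, 11, 4, 3, 1, 5, 6, 7, 2, 9, 10, 15, 12, 13, 14, 8]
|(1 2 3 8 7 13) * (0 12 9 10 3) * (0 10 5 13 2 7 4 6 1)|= |(0 12 9 5 13)(1 7 2 10 3 8 4 6)|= 40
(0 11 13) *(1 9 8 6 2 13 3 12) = (0 11 3 12 1 9 8 6 2 13) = [11, 9, 13, 12, 4, 5, 2, 7, 6, 8, 10, 3, 1, 0]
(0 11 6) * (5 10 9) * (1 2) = (0 11 6)(1 2)(5 10 9) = [11, 2, 1, 3, 4, 10, 0, 7, 8, 5, 9, 6]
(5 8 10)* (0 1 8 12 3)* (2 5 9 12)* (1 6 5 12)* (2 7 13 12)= (0 6 5 7 13 12 3)(1 8 10 9)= [6, 8, 2, 0, 4, 7, 5, 13, 10, 1, 9, 11, 3, 12]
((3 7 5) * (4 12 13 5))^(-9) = ((3 7 4 12 13 5))^(-9) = (3 12)(4 5)(7 13)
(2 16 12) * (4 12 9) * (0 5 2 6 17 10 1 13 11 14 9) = (0 5 2 16)(1 13 11 14 9 4 12 6 17 10) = [5, 13, 16, 3, 12, 2, 17, 7, 8, 4, 1, 14, 6, 11, 9, 15, 0, 10]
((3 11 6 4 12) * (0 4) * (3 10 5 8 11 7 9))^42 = (0 12 5 11)(4 10 8 6)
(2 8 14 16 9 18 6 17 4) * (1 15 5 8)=(1 15 5 8 14 16 9 18 6 17 4 2)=[0, 15, 1, 3, 2, 8, 17, 7, 14, 18, 10, 11, 12, 13, 16, 5, 9, 4, 6]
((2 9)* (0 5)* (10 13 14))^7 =((0 5)(2 9)(10 13 14))^7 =(0 5)(2 9)(10 13 14)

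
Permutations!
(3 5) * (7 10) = (3 5)(7 10) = [0, 1, 2, 5, 4, 3, 6, 10, 8, 9, 7]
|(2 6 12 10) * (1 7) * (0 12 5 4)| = |(0 12 10 2 6 5 4)(1 7)| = 14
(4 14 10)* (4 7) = (4 14 10 7) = [0, 1, 2, 3, 14, 5, 6, 4, 8, 9, 7, 11, 12, 13, 10]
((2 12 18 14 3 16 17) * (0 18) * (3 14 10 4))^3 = (0 4 17)(2 18 3)(10 16 12)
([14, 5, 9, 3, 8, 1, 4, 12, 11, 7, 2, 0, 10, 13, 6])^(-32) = (0 8 6)(2 12 9 10 7)(4 14 11)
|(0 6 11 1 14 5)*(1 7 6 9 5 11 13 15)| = |(0 9 5)(1 14 11 7 6 13 15)| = 21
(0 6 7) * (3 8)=[6, 1, 2, 8, 4, 5, 7, 0, 3]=(0 6 7)(3 8)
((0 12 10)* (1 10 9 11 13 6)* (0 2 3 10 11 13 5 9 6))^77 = (0 5 6 13 11 12 9 1)(2 10 3)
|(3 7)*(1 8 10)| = |(1 8 10)(3 7)| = 6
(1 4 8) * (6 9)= (1 4 8)(6 9)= [0, 4, 2, 3, 8, 5, 9, 7, 1, 6]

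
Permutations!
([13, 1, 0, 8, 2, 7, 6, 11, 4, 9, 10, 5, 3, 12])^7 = [0, 1, 2, 3, 4, 7, 6, 11, 8, 9, 10, 5, 12, 13]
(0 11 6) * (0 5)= [11, 1, 2, 3, 4, 0, 5, 7, 8, 9, 10, 6]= (0 11 6 5)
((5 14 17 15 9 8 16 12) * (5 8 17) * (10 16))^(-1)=((5 14)(8 10 16 12)(9 17 15))^(-1)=(5 14)(8 12 16 10)(9 15 17)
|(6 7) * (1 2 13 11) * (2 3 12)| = 6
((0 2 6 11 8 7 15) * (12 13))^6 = (0 15 7 8 11 6 2)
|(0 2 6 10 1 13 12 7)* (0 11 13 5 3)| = 28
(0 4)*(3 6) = (0 4)(3 6) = [4, 1, 2, 6, 0, 5, 3]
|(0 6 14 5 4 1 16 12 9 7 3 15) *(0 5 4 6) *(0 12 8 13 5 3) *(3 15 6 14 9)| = |(0 12 3 6 9 7)(1 16 8 13 5 14 4)| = 42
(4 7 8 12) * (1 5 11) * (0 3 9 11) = (0 3 9 11 1 5)(4 7 8 12) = [3, 5, 2, 9, 7, 0, 6, 8, 12, 11, 10, 1, 4]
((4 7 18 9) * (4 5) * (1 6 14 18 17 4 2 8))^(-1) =((1 6 14 18 9 5 2 8)(4 7 17))^(-1) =(1 8 2 5 9 18 14 6)(4 17 7)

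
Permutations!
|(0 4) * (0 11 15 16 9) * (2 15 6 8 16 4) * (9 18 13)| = |(0 2 15 4 11 6 8 16 18 13 9)| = 11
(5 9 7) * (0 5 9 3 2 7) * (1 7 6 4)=(0 5 3 2 6 4 1 7 9)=[5, 7, 6, 2, 1, 3, 4, 9, 8, 0]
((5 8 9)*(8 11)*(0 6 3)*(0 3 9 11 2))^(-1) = ((0 6 9 5 2)(8 11))^(-1) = (0 2 5 9 6)(8 11)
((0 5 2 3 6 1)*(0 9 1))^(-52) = (9)(0 3 5 6 2) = ((0 5 2 3 6)(1 9))^(-52)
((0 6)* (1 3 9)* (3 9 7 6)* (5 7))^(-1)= (0 6 7 5 3)(1 9)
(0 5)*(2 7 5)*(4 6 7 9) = (0 2 9 4 6 7 5) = [2, 1, 9, 3, 6, 0, 7, 5, 8, 4]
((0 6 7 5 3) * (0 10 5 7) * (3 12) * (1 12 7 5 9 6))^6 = ((0 1 12 3 10 9 6)(5 7))^6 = (0 6 9 10 3 12 1)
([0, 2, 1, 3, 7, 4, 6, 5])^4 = [0, 1, 2, 3, 7, 4, 6, 5]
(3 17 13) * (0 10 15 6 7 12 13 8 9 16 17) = (0 10 15 6 7 12 13 3)(8 9 16 17) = [10, 1, 2, 0, 4, 5, 7, 12, 9, 16, 15, 11, 13, 3, 14, 6, 17, 8]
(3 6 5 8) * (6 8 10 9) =(3 8)(5 10 9 6) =[0, 1, 2, 8, 4, 10, 5, 7, 3, 6, 9]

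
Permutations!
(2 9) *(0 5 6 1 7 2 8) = [5, 7, 9, 3, 4, 6, 1, 2, 0, 8] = (0 5 6 1 7 2 9 8)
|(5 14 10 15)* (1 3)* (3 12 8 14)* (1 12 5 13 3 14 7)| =10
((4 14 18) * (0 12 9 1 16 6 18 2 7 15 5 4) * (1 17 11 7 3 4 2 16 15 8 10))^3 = ((0 12 9 17 11 7 8 10 1 15 5 2 3 4 14 16 6 18))^3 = (0 17 8 15 3 16)(1 2 14 18 9 7)(4 6 12 11 10 5)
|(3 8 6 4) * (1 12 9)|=|(1 12 9)(3 8 6 4)|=12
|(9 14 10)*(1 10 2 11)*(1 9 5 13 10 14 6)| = |(1 14 2 11 9 6)(5 13 10)| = 6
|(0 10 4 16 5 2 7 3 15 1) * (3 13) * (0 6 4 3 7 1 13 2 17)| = |(0 10 3 15 13 7 2 1 6 4 16 5 17)| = 13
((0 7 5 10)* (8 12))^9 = (0 7 5 10)(8 12) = ((0 7 5 10)(8 12))^9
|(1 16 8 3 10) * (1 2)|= |(1 16 8 3 10 2)|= 6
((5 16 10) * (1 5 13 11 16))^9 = (1 5)(10 13 11 16)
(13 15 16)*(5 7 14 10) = [0, 1, 2, 3, 4, 7, 6, 14, 8, 9, 5, 11, 12, 15, 10, 16, 13] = (5 7 14 10)(13 15 16)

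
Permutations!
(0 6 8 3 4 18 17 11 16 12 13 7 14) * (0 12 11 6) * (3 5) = (3 4 18 17 6 8 5)(7 14 12 13)(11 16) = [0, 1, 2, 4, 18, 3, 8, 14, 5, 9, 10, 16, 13, 7, 12, 15, 11, 6, 17]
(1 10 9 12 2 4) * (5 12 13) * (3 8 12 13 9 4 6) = (1 10 4)(2 6 3 8 12)(5 13) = [0, 10, 6, 8, 1, 13, 3, 7, 12, 9, 4, 11, 2, 5]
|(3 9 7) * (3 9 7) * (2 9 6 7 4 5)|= |(2 9 3 4 5)(6 7)|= 10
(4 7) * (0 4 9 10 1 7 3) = (0 4 3)(1 7 9 10) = [4, 7, 2, 0, 3, 5, 6, 9, 8, 10, 1]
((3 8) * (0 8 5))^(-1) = ((0 8 3 5))^(-1) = (0 5 3 8)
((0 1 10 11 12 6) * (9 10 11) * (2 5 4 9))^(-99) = ((0 1 11 12 6)(2 5 4 9 10))^(-99) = (0 1 11 12 6)(2 5 4 9 10)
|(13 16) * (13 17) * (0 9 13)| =5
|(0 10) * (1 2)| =2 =|(0 10)(1 2)|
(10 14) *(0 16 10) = (0 16 10 14) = [16, 1, 2, 3, 4, 5, 6, 7, 8, 9, 14, 11, 12, 13, 0, 15, 10]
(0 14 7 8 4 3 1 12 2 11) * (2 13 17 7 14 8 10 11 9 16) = (0 8 4 3 1 12 13 17 7 10 11)(2 9 16) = [8, 12, 9, 1, 3, 5, 6, 10, 4, 16, 11, 0, 13, 17, 14, 15, 2, 7]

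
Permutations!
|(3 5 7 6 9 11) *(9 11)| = |(3 5 7 6 11)| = 5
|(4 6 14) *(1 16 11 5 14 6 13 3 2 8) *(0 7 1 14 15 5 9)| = |(0 7 1 16 11 9)(2 8 14 4 13 3)(5 15)| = 6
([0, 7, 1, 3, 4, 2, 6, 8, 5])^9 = [0, 2, 5, 3, 4, 8, 6, 1, 7]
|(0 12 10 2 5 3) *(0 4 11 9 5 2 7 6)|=5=|(0 12 10 7 6)(3 4 11 9 5)|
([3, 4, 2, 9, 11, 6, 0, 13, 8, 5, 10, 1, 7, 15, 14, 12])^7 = [9, 4, 2, 5, 11, 0, 3, 12, 8, 6, 10, 1, 15, 7, 14, 13]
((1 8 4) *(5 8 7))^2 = (1 5 4 7 8)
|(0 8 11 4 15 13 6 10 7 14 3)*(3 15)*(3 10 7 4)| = 20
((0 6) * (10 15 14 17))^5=((0 6)(10 15 14 17))^5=(0 6)(10 15 14 17)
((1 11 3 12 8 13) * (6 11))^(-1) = (1 13 8 12 3 11 6)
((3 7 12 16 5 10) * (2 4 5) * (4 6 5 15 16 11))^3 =(2 10 12 15 6 3 11 16 5 7 4)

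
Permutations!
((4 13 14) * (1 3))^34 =(4 13 14)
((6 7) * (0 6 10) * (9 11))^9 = (0 6 7 10)(9 11)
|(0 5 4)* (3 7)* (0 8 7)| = 6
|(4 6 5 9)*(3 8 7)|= 12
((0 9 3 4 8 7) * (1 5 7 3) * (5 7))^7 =(0 7 1 9)(3 4 8)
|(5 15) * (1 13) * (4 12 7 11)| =4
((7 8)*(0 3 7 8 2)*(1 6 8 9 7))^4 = ((0 3 1 6 8 9 7 2))^4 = (0 8)(1 7)(2 6)(3 9)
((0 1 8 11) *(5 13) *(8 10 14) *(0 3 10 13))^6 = ((0 1 13 5)(3 10 14 8 11))^6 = (0 13)(1 5)(3 10 14 8 11)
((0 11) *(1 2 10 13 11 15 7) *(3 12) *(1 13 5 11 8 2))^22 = (0 8 11 13 5 7 10 15 2)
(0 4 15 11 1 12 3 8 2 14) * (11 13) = (0 4 15 13 11 1 12 3 8 2 14) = [4, 12, 14, 8, 15, 5, 6, 7, 2, 9, 10, 1, 3, 11, 0, 13]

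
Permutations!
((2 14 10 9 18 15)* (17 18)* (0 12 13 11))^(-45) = (0 11 13 12)(2 17 14 18 10 15 9)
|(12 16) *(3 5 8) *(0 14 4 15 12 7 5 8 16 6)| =6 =|(0 14 4 15 12 6)(3 8)(5 16 7)|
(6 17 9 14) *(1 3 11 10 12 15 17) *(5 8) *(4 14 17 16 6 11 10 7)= (1 3 10 12 15 16 6)(4 14 11 7)(5 8)(9 17)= [0, 3, 2, 10, 14, 8, 1, 4, 5, 17, 12, 7, 15, 13, 11, 16, 6, 9]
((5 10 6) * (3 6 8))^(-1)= (3 8 10 5 6)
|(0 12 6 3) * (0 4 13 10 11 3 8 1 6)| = 30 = |(0 12)(1 6 8)(3 4 13 10 11)|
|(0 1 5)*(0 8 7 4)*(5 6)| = |(0 1 6 5 8 7 4)| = 7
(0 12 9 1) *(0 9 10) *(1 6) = (0 12 10)(1 9 6) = [12, 9, 2, 3, 4, 5, 1, 7, 8, 6, 0, 11, 10]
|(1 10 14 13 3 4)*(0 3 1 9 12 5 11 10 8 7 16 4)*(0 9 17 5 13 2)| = |(0 3 9 12 13 1 8 7 16 4 17 5 11 10 14 2)| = 16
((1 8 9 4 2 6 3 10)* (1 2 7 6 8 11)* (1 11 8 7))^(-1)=(11)(1 4 9 8)(2 10 3 6 7)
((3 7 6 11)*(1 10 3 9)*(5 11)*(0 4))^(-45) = ((0 4)(1 10 3 7 6 5 11 9))^(-45) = (0 4)(1 7 11 10 6 9 3 5)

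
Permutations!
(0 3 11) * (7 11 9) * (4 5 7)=[3, 1, 2, 9, 5, 7, 6, 11, 8, 4, 10, 0]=(0 3 9 4 5 7 11)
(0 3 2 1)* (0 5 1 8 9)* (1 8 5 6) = [3, 6, 5, 2, 4, 8, 1, 7, 9, 0] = (0 3 2 5 8 9)(1 6)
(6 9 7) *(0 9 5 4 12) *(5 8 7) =(0 9 5 4 12)(6 8 7) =[9, 1, 2, 3, 12, 4, 8, 6, 7, 5, 10, 11, 0]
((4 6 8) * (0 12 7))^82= (0 12 7)(4 6 8)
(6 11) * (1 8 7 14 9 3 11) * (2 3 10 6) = (1 8 7 14 9 10 6)(2 3 11) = [0, 8, 3, 11, 4, 5, 1, 14, 7, 10, 6, 2, 12, 13, 9]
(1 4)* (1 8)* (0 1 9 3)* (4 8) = (0 1 8 9 3) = [1, 8, 2, 0, 4, 5, 6, 7, 9, 3]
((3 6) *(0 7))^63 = (0 7)(3 6)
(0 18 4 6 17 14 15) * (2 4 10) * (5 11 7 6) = (0 18 10 2 4 5 11 7 6 17 14 15) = [18, 1, 4, 3, 5, 11, 17, 6, 8, 9, 2, 7, 12, 13, 15, 0, 16, 14, 10]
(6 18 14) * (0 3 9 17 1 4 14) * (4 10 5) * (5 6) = [3, 10, 2, 9, 14, 4, 18, 7, 8, 17, 6, 11, 12, 13, 5, 15, 16, 1, 0] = (0 3 9 17 1 10 6 18)(4 14 5)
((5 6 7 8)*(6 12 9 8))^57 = ((5 12 9 8)(6 7))^57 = (5 12 9 8)(6 7)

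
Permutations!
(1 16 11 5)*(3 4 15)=(1 16 11 5)(3 4 15)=[0, 16, 2, 4, 15, 1, 6, 7, 8, 9, 10, 5, 12, 13, 14, 3, 11]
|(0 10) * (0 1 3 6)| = 5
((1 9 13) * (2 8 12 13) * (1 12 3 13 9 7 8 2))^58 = ((1 7 8 3 13 12 9))^58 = (1 8 13 9 7 3 12)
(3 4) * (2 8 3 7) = [0, 1, 8, 4, 7, 5, 6, 2, 3] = (2 8 3 4 7)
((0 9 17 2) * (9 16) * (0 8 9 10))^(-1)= ((0 16 10)(2 8 9 17))^(-1)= (0 10 16)(2 17 9 8)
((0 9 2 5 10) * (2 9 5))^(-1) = (0 10 5)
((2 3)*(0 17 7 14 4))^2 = ((0 17 7 14 4)(2 3))^2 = (0 7 4 17 14)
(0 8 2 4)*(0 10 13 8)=(2 4 10 13 8)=[0, 1, 4, 3, 10, 5, 6, 7, 2, 9, 13, 11, 12, 8]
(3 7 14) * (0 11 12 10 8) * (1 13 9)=(0 11 12 10 8)(1 13 9)(3 7 14)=[11, 13, 2, 7, 4, 5, 6, 14, 0, 1, 8, 12, 10, 9, 3]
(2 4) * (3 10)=(2 4)(3 10)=[0, 1, 4, 10, 2, 5, 6, 7, 8, 9, 3]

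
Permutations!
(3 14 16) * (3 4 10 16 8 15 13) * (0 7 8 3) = [7, 1, 2, 14, 10, 5, 6, 8, 15, 9, 16, 11, 12, 0, 3, 13, 4] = (0 7 8 15 13)(3 14)(4 10 16)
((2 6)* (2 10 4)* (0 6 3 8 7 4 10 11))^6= ((0 6 11)(2 3 8 7 4))^6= (11)(2 3 8 7 4)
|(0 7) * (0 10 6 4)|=5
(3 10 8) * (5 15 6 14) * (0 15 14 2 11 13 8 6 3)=(0 15 3 10 6 2 11 13 8)(5 14)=[15, 1, 11, 10, 4, 14, 2, 7, 0, 9, 6, 13, 12, 8, 5, 3]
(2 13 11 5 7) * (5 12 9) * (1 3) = (1 3)(2 13 11 12 9 5 7) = [0, 3, 13, 1, 4, 7, 6, 2, 8, 5, 10, 12, 9, 11]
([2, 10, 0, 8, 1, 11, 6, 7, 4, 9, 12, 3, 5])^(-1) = [2, 4, 0, 11, 8, 12, 6, 7, 3, 9, 1, 5, 10]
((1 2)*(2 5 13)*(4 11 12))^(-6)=(1 13)(2 5)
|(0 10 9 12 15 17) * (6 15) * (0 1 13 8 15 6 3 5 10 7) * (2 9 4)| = |(0 7)(1 13 8 15 17)(2 9 12 3 5 10 4)| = 70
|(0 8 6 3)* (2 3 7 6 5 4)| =6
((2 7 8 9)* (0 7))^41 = (0 7 8 9 2)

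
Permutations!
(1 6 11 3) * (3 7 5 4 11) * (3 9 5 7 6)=(1 3)(4 11 6 9 5)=[0, 3, 2, 1, 11, 4, 9, 7, 8, 5, 10, 6]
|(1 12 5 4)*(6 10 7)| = 12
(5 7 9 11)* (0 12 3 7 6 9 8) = [12, 1, 2, 7, 4, 6, 9, 8, 0, 11, 10, 5, 3] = (0 12 3 7 8)(5 6 9 11)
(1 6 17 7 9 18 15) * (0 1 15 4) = (0 1 6 17 7 9 18 4) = [1, 6, 2, 3, 0, 5, 17, 9, 8, 18, 10, 11, 12, 13, 14, 15, 16, 7, 4]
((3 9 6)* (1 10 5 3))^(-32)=(1 9 5)(3 10 6)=((1 10 5 3 9 6))^(-32)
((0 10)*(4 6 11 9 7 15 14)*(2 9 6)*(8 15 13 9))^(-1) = (0 10)(2 4 14 15 8)(6 11)(7 9 13)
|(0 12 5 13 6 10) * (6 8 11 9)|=|(0 12 5 13 8 11 9 6 10)|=9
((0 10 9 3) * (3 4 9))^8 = (0 3 10)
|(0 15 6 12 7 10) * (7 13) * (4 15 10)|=|(0 10)(4 15 6 12 13 7)|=6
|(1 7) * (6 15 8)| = |(1 7)(6 15 8)| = 6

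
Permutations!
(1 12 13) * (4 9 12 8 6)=[0, 8, 2, 3, 9, 5, 4, 7, 6, 12, 10, 11, 13, 1]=(1 8 6 4 9 12 13)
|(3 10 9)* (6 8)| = |(3 10 9)(6 8)| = 6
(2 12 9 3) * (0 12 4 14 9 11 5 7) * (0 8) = [12, 1, 4, 2, 14, 7, 6, 8, 0, 3, 10, 5, 11, 13, 9] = (0 12 11 5 7 8)(2 4 14 9 3)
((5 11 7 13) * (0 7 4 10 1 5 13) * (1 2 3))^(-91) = (13)(0 7)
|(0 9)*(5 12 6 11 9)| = |(0 5 12 6 11 9)| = 6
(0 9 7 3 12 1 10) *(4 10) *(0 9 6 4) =[6, 0, 2, 12, 10, 5, 4, 3, 8, 7, 9, 11, 1] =(0 6 4 10 9 7 3 12 1)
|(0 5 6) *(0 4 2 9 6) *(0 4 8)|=|(0 5 4 2 9 6 8)|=7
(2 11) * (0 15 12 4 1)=(0 15 12 4 1)(2 11)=[15, 0, 11, 3, 1, 5, 6, 7, 8, 9, 10, 2, 4, 13, 14, 12]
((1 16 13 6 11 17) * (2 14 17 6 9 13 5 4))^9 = ((1 16 5 4 2 14 17)(6 11)(9 13))^9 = (1 5 2 17 16 4 14)(6 11)(9 13)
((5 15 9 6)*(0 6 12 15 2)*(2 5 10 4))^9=(15)(0 2 4 10 6)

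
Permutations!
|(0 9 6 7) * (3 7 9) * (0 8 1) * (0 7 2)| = 6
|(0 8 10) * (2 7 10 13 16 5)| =8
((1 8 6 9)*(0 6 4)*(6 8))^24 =(9)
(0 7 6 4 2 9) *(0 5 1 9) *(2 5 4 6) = (0 7 2)(1 9 4 5) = [7, 9, 0, 3, 5, 1, 6, 2, 8, 4]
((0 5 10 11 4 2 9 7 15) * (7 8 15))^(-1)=(0 15 8 9 2 4 11 10 5)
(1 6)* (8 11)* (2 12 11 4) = [0, 6, 12, 3, 2, 5, 1, 7, 4, 9, 10, 8, 11] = (1 6)(2 12 11 8 4)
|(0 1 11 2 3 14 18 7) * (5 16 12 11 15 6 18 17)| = 24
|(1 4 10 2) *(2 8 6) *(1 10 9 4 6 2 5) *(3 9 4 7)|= 3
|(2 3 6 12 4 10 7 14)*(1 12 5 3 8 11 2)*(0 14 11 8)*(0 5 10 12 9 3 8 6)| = 70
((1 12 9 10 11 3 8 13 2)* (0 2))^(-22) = ((0 2 1 12 9 10 11 3 8 13))^(-22) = (0 8 11 9 1)(2 13 3 10 12)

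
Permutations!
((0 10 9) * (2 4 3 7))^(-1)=(0 9 10)(2 7 3 4)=((0 10 9)(2 4 3 7))^(-1)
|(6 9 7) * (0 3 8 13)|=|(0 3 8 13)(6 9 7)|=12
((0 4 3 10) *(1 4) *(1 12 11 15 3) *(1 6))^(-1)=((0 12 11 15 3 10)(1 4 6))^(-1)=(0 10 3 15 11 12)(1 6 4)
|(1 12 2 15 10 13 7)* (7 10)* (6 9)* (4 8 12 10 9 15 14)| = 35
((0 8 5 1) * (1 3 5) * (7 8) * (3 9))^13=(0 7 8 1)(3 5 9)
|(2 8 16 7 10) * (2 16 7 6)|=|(2 8 7 10 16 6)|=6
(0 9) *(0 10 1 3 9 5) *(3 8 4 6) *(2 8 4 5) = (0 2 8 5)(1 4 6 3 9 10) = [2, 4, 8, 9, 6, 0, 3, 7, 5, 10, 1]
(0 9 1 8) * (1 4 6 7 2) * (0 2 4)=(0 9)(1 8 2)(4 6 7)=[9, 8, 1, 3, 6, 5, 7, 4, 2, 0]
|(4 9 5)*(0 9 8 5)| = 6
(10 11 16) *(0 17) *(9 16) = (0 17)(9 16 10 11) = [17, 1, 2, 3, 4, 5, 6, 7, 8, 16, 11, 9, 12, 13, 14, 15, 10, 0]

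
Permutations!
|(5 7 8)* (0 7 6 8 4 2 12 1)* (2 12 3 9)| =|(0 7 4 12 1)(2 3 9)(5 6 8)| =15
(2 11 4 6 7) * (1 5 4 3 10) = (1 5 4 6 7 2 11 3 10) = [0, 5, 11, 10, 6, 4, 7, 2, 8, 9, 1, 3]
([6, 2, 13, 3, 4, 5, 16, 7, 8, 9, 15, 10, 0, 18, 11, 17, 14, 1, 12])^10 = (0 13 17 11 6 18 1 10 16 12 2 15 14)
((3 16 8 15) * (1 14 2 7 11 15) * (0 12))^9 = (16)(0 12)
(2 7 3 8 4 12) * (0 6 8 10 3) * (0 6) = (2 7 6 8 4 12)(3 10) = [0, 1, 7, 10, 12, 5, 8, 6, 4, 9, 3, 11, 2]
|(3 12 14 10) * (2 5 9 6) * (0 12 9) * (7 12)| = |(0 7 12 14 10 3 9 6 2 5)| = 10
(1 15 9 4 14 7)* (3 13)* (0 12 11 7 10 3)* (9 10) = (0 12 11 7 1 15 10 3 13)(4 14 9) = [12, 15, 2, 13, 14, 5, 6, 1, 8, 4, 3, 7, 11, 0, 9, 10]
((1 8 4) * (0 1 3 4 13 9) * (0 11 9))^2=(0 8)(1 13)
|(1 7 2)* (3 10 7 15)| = |(1 15 3 10 7 2)| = 6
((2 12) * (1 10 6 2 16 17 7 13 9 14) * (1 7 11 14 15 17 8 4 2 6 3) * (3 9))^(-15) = (1 11)(3 17)(7 9)(10 14)(13 15)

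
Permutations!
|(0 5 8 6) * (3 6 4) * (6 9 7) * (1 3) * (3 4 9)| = 6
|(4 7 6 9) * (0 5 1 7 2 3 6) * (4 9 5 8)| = |(9)(0 8 4 2 3 6 5 1 7)| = 9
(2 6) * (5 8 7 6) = (2 5 8 7 6) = [0, 1, 5, 3, 4, 8, 2, 6, 7]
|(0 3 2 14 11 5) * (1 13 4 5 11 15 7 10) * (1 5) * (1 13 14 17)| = 10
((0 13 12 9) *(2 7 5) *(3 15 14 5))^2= ((0 13 12 9)(2 7 3 15 14 5))^2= (0 12)(2 3 14)(5 7 15)(9 13)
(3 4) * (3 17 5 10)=[0, 1, 2, 4, 17, 10, 6, 7, 8, 9, 3, 11, 12, 13, 14, 15, 16, 5]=(3 4 17 5 10)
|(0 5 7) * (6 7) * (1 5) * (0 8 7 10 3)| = 6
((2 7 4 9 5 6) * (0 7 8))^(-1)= (0 8 2 6 5 9 4 7)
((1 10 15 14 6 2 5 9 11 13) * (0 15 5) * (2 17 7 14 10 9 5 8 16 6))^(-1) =((0 15 10 8 16 6 17 7 14 2)(1 9 11 13))^(-1) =(0 2 14 7 17 6 16 8 10 15)(1 13 11 9)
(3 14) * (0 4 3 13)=(0 4 3 14 13)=[4, 1, 2, 14, 3, 5, 6, 7, 8, 9, 10, 11, 12, 0, 13]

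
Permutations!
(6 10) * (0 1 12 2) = [1, 12, 0, 3, 4, 5, 10, 7, 8, 9, 6, 11, 2] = (0 1 12 2)(6 10)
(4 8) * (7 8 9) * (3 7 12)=[0, 1, 2, 7, 9, 5, 6, 8, 4, 12, 10, 11, 3]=(3 7 8 4 9 12)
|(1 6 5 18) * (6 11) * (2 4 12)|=15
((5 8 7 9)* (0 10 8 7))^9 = (10)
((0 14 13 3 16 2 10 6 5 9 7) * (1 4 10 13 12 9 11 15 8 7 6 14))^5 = (0 12 15 4 6 7 14 11 1 9 8 10 5)(2 13 3 16)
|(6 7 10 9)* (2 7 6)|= |(2 7 10 9)|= 4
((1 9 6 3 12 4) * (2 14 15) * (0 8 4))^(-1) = (0 12 3 6 9 1 4 8)(2 15 14)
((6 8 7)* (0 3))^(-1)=(0 3)(6 7 8)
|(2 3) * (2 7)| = 3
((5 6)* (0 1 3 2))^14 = ((0 1 3 2)(5 6))^14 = (6)(0 3)(1 2)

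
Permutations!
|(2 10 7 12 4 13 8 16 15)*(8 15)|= |(2 10 7 12 4 13 15)(8 16)|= 14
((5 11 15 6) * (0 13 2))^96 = (15)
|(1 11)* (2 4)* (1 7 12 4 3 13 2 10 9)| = 21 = |(1 11 7 12 4 10 9)(2 3 13)|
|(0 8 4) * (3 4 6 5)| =|(0 8 6 5 3 4)| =6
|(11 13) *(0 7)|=|(0 7)(11 13)|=2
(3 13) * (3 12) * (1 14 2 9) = (1 14 2 9)(3 13 12) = [0, 14, 9, 13, 4, 5, 6, 7, 8, 1, 10, 11, 3, 12, 2]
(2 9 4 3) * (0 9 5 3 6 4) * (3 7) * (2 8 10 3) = (0 9)(2 5 7)(3 8 10)(4 6) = [9, 1, 5, 8, 6, 7, 4, 2, 10, 0, 3]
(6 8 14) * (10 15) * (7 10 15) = (15)(6 8 14)(7 10) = [0, 1, 2, 3, 4, 5, 8, 10, 14, 9, 7, 11, 12, 13, 6, 15]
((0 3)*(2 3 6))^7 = (0 3 2 6)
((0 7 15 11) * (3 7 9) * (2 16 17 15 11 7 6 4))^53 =(0 7 17 2 6 9 11 15 16 4 3)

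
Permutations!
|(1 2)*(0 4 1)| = 4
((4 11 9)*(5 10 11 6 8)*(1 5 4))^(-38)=((1 5 10 11 9)(4 6 8))^(-38)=(1 10 9 5 11)(4 6 8)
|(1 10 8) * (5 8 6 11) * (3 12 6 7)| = 9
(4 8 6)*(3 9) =(3 9)(4 8 6) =[0, 1, 2, 9, 8, 5, 4, 7, 6, 3]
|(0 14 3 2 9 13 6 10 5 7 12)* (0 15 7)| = |(0 14 3 2 9 13 6 10 5)(7 12 15)| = 9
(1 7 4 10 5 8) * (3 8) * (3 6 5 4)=(1 7 3 8)(4 10)(5 6)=[0, 7, 2, 8, 10, 6, 5, 3, 1, 9, 4]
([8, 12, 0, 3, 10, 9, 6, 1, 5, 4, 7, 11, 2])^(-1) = [2, 7, 12, 3, 9, 8, 6, 10, 0, 5, 4, 11, 1]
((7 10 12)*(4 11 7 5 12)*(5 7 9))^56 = ((4 11 9 5 12 7 10))^56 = (12)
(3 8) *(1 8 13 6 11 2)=(1 8 3 13 6 11 2)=[0, 8, 1, 13, 4, 5, 11, 7, 3, 9, 10, 2, 12, 6]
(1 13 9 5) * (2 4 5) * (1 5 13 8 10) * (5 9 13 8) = (13)(1 5 9 2 4 8 10) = [0, 5, 4, 3, 8, 9, 6, 7, 10, 2, 1, 11, 12, 13]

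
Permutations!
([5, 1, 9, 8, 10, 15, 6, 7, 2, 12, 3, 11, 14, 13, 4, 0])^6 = [0, 1, 3, 4, 12, 5, 6, 7, 10, 8, 14, 11, 2, 13, 9, 15]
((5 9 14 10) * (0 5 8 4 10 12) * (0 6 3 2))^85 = (0 6 9 2 12 5 3 14)(4 10 8)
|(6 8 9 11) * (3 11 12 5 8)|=|(3 11 6)(5 8 9 12)|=12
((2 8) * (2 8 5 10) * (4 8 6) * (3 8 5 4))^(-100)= (10)(3 6 8)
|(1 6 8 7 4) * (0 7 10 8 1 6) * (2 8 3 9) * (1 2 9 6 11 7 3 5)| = 24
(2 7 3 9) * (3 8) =(2 7 8 3 9) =[0, 1, 7, 9, 4, 5, 6, 8, 3, 2]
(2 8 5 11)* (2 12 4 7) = (2 8 5 11 12 4 7) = [0, 1, 8, 3, 7, 11, 6, 2, 5, 9, 10, 12, 4]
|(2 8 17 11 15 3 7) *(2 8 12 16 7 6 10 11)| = |(2 12 16 7 8 17)(3 6 10 11 15)| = 30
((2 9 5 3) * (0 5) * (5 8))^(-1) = ((0 8 5 3 2 9))^(-1) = (0 9 2 3 5 8)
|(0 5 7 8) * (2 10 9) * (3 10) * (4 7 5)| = |(0 4 7 8)(2 3 10 9)| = 4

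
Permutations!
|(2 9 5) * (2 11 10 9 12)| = 4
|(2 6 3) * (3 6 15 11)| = |(2 15 11 3)| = 4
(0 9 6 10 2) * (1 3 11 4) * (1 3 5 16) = (0 9 6 10 2)(1 5 16)(3 11 4) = [9, 5, 0, 11, 3, 16, 10, 7, 8, 6, 2, 4, 12, 13, 14, 15, 1]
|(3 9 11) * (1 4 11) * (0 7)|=|(0 7)(1 4 11 3 9)|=10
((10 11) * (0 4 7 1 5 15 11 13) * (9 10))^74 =((0 4 7 1 5 15 11 9 10 13))^74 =(0 5 10 7 11)(1 9 4 15 13)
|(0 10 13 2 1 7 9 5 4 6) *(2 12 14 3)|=13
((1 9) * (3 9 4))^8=(9)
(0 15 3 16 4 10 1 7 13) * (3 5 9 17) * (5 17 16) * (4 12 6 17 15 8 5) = (0 8 5 9 16 12 6 17 3 4 10 1 7 13) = [8, 7, 2, 4, 10, 9, 17, 13, 5, 16, 1, 11, 6, 0, 14, 15, 12, 3]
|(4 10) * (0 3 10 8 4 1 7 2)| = |(0 3 10 1 7 2)(4 8)| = 6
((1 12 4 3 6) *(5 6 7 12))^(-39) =((1 5 6)(3 7 12 4))^(-39) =(3 7 12 4)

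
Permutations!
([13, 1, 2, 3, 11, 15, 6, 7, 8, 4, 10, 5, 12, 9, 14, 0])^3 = (0 4 15 9 5 13 11)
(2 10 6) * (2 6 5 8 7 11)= [0, 1, 10, 3, 4, 8, 6, 11, 7, 9, 5, 2]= (2 10 5 8 7 11)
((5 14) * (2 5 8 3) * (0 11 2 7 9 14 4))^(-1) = (0 4 5 2 11)(3 8 14 9 7)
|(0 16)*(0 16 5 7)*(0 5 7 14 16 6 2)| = 7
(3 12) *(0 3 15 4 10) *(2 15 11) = (0 3 12 11 2 15 4 10) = [3, 1, 15, 12, 10, 5, 6, 7, 8, 9, 0, 2, 11, 13, 14, 4]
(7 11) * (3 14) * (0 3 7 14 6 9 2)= (0 3 6 9 2)(7 11 14)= [3, 1, 0, 6, 4, 5, 9, 11, 8, 2, 10, 14, 12, 13, 7]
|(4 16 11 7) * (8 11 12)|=|(4 16 12 8 11 7)|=6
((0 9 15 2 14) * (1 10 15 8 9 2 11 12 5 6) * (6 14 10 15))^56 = (0 11 10 5 1)(2 12 6 14 15)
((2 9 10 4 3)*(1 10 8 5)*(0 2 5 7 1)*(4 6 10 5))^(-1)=((0 2 9 8 7 1 5)(3 4)(6 10))^(-1)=(0 5 1 7 8 9 2)(3 4)(6 10)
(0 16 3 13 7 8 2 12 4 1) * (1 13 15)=(0 16 3 15 1)(2 12 4 13 7 8)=[16, 0, 12, 15, 13, 5, 6, 8, 2, 9, 10, 11, 4, 7, 14, 1, 3]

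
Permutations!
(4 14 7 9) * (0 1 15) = (0 1 15)(4 14 7 9) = [1, 15, 2, 3, 14, 5, 6, 9, 8, 4, 10, 11, 12, 13, 7, 0]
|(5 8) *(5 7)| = 3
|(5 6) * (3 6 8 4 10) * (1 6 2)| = 8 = |(1 6 5 8 4 10 3 2)|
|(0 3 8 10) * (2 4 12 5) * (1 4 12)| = 12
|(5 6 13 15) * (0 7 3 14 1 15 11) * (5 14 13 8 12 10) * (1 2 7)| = 45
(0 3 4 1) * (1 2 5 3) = (0 1)(2 5 3 4) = [1, 0, 5, 4, 2, 3]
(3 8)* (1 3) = [0, 3, 2, 8, 4, 5, 6, 7, 1] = (1 3 8)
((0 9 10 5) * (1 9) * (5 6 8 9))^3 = ((0 1 5)(6 8 9 10))^3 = (6 10 9 8)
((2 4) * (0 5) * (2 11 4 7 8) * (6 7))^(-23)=(0 5)(2 6 7 8)(4 11)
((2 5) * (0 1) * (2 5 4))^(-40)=(5)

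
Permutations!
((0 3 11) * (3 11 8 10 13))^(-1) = ((0 11)(3 8 10 13))^(-1) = (0 11)(3 13 10 8)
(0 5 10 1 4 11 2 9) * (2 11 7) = (11)(0 5 10 1 4 7 2 9) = [5, 4, 9, 3, 7, 10, 6, 2, 8, 0, 1, 11]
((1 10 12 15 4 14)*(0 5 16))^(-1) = ((0 5 16)(1 10 12 15 4 14))^(-1) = (0 16 5)(1 14 4 15 12 10)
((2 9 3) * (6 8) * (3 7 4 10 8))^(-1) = ((2 9 7 4 10 8 6 3))^(-1) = (2 3 6 8 10 4 7 9)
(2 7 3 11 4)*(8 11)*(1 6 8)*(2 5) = (1 6 8 11 4 5 2 7 3) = [0, 6, 7, 1, 5, 2, 8, 3, 11, 9, 10, 4]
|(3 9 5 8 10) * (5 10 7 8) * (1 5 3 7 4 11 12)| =|(1 5 3 9 10 7 8 4 11 12)| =10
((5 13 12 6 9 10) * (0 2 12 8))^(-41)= ((0 2 12 6 9 10 5 13 8))^(-41)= (0 9 8 6 13 12 5 2 10)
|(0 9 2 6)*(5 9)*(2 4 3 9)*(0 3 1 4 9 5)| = |(9)(1 4)(2 6 3 5)| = 4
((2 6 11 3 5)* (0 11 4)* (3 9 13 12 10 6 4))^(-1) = (0 4 2 5 3 6 10 12 13 9 11)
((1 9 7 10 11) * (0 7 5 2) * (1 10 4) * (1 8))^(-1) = ((0 7 4 8 1 9 5 2)(10 11))^(-1) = (0 2 5 9 1 8 4 7)(10 11)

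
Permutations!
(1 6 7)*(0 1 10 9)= (0 1 6 7 10 9)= [1, 6, 2, 3, 4, 5, 7, 10, 8, 0, 9]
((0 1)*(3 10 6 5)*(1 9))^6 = ((0 9 1)(3 10 6 5))^6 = (3 6)(5 10)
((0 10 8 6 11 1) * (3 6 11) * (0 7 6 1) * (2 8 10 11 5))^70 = (11)(1 6)(2 8 5)(3 7)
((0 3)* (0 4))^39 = (4)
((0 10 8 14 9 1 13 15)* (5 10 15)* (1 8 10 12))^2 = ((0 15)(1 13 5 12)(8 14 9))^2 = (15)(1 5)(8 9 14)(12 13)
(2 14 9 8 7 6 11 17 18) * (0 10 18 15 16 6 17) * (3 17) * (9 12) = [10, 1, 14, 17, 4, 5, 11, 3, 7, 8, 18, 0, 9, 13, 12, 16, 6, 15, 2] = (0 10 18 2 14 12 9 8 7 3 17 15 16 6 11)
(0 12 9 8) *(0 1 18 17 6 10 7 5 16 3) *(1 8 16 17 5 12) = [1, 18, 2, 0, 4, 17, 10, 12, 8, 16, 7, 11, 9, 13, 14, 15, 3, 6, 5] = (0 1 18 5 17 6 10 7 12 9 16 3)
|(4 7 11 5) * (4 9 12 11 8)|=12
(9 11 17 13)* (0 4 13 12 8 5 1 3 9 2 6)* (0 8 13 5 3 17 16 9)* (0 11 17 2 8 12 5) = [4, 2, 6, 11, 0, 1, 12, 7, 3, 17, 10, 16, 13, 8, 14, 15, 9, 5] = (0 4)(1 2 6 12 13 8 3 11 16 9 17 5)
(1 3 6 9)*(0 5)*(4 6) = [5, 3, 2, 4, 6, 0, 9, 7, 8, 1] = (0 5)(1 3 4 6 9)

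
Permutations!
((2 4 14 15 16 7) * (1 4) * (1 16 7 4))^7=(2 16 4 14 15 7)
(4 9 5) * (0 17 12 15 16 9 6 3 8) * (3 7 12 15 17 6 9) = (0 6 7 12 17 15 16 3 8)(4 9 5) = [6, 1, 2, 8, 9, 4, 7, 12, 0, 5, 10, 11, 17, 13, 14, 16, 3, 15]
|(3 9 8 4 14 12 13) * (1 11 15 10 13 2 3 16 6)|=|(1 11 15 10 13 16 6)(2 3 9 8 4 14 12)|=7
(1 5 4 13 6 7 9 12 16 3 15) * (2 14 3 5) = (1 2 14 3 15)(4 13 6 7 9 12 16 5) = [0, 2, 14, 15, 13, 4, 7, 9, 8, 12, 10, 11, 16, 6, 3, 1, 5]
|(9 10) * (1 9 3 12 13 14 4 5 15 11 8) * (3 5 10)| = |(1 9 3 12 13 14 4 10 5 15 11 8)| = 12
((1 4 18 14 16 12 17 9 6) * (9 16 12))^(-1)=((1 4 18 14 12 17 16 9 6))^(-1)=(1 6 9 16 17 12 14 18 4)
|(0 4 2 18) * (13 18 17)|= 6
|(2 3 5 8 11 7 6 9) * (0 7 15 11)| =8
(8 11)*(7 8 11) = [0, 1, 2, 3, 4, 5, 6, 8, 7, 9, 10, 11] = (11)(7 8)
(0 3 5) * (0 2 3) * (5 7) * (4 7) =(2 3 4 7 5) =[0, 1, 3, 4, 7, 2, 6, 5]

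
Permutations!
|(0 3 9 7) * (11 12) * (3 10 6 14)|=14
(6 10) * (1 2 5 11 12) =(1 2 5 11 12)(6 10) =[0, 2, 5, 3, 4, 11, 10, 7, 8, 9, 6, 12, 1]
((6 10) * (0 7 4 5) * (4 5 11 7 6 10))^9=(0 11)(4 5)(6 7)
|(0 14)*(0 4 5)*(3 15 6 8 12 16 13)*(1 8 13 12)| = |(0 14 4 5)(1 8)(3 15 6 13)(12 16)| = 4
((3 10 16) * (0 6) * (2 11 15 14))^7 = (0 6)(2 14 15 11)(3 10 16)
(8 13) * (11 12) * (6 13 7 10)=(6 13 8 7 10)(11 12)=[0, 1, 2, 3, 4, 5, 13, 10, 7, 9, 6, 12, 11, 8]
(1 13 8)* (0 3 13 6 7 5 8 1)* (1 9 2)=(0 3 13 9 2 1 6 7 5 8)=[3, 6, 1, 13, 4, 8, 7, 5, 0, 2, 10, 11, 12, 9]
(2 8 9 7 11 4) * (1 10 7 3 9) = (1 10 7 11 4 2 8)(3 9) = [0, 10, 8, 9, 2, 5, 6, 11, 1, 3, 7, 4]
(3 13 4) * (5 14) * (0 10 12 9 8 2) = (0 10 12 9 8 2)(3 13 4)(5 14) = [10, 1, 0, 13, 3, 14, 6, 7, 2, 8, 12, 11, 9, 4, 5]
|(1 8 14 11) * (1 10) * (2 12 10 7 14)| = 15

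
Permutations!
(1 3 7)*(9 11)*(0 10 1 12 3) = (0 10 1)(3 7 12)(9 11) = [10, 0, 2, 7, 4, 5, 6, 12, 8, 11, 1, 9, 3]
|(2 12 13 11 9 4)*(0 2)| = 7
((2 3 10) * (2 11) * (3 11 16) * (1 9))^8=((1 9)(2 11)(3 10 16))^8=(3 16 10)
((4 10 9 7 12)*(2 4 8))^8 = (2 4 10 9 7 12 8)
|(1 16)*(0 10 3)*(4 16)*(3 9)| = |(0 10 9 3)(1 4 16)| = 12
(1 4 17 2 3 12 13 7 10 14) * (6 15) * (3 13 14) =(1 4 17 2 13 7 10 3 12 14)(6 15) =[0, 4, 13, 12, 17, 5, 15, 10, 8, 9, 3, 11, 14, 7, 1, 6, 16, 2]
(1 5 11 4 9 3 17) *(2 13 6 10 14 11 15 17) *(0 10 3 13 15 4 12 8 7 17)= [10, 5, 15, 2, 9, 4, 3, 17, 7, 13, 14, 12, 8, 6, 11, 0, 16, 1]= (0 10 14 11 12 8 7 17 1 5 4 9 13 6 3 2 15)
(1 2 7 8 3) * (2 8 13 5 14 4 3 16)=(1 8 16 2 7 13 5 14 4 3)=[0, 8, 7, 1, 3, 14, 6, 13, 16, 9, 10, 11, 12, 5, 4, 15, 2]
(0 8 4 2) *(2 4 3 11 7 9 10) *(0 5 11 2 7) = (0 8 3 2 5 11)(7 9 10) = [8, 1, 5, 2, 4, 11, 6, 9, 3, 10, 7, 0]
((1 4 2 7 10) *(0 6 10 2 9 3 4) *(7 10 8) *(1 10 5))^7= (10)(3 4 9)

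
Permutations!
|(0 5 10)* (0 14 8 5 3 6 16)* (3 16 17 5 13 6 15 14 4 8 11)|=28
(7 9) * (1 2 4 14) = [0, 2, 4, 3, 14, 5, 6, 9, 8, 7, 10, 11, 12, 13, 1] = (1 2 4 14)(7 9)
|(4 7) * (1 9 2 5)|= 4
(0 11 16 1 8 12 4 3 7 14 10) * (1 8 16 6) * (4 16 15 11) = (0 4 3 7 14 10)(1 15 11 6)(8 12 16) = [4, 15, 2, 7, 3, 5, 1, 14, 12, 9, 0, 6, 16, 13, 10, 11, 8]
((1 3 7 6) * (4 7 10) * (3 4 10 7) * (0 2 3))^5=(10)(0 1 7 2 4 6 3)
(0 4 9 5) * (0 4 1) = (0 1)(4 9 5) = [1, 0, 2, 3, 9, 4, 6, 7, 8, 5]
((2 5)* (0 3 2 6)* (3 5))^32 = ((0 5 6)(2 3))^32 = (0 6 5)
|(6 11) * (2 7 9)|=|(2 7 9)(6 11)|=6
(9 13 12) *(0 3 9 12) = (0 3 9 13) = [3, 1, 2, 9, 4, 5, 6, 7, 8, 13, 10, 11, 12, 0]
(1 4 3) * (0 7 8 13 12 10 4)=[7, 0, 2, 1, 3, 5, 6, 8, 13, 9, 4, 11, 10, 12]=(0 7 8 13 12 10 4 3 1)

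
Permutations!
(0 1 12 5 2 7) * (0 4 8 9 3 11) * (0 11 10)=(0 1 12 5 2 7 4 8 9 3 10)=[1, 12, 7, 10, 8, 2, 6, 4, 9, 3, 0, 11, 5]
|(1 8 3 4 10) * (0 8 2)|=7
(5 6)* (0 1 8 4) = (0 1 8 4)(5 6) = [1, 8, 2, 3, 0, 6, 5, 7, 4]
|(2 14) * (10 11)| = 2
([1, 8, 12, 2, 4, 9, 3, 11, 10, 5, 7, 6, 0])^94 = [7, 11, 8, 1, 4, 5, 0, 2, 6, 9, 3, 12, 10]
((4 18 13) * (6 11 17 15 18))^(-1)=(4 13 18 15 17 11 6)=((4 6 11 17 15 18 13))^(-1)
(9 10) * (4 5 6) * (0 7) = [7, 1, 2, 3, 5, 6, 4, 0, 8, 10, 9] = (0 7)(4 5 6)(9 10)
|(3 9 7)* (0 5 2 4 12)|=15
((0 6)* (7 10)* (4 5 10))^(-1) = ((0 6)(4 5 10 7))^(-1) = (0 6)(4 7 10 5)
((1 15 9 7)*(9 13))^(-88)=(1 13 7 15 9)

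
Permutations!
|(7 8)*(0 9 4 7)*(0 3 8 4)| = |(0 9)(3 8)(4 7)| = 2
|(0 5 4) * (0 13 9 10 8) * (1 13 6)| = 9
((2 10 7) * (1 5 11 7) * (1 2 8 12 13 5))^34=((2 10)(5 11 7 8 12 13))^34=(5 12 7)(8 11 13)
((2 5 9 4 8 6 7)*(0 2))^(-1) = ((0 2 5 9 4 8 6 7))^(-1) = (0 7 6 8 4 9 5 2)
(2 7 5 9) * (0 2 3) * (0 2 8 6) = (0 8 6)(2 7 5 9 3) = [8, 1, 7, 2, 4, 9, 0, 5, 6, 3]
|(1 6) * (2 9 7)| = |(1 6)(2 9 7)| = 6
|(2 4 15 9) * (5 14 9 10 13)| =8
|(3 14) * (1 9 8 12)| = 4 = |(1 9 8 12)(3 14)|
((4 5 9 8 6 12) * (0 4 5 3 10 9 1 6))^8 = (12)(0 3 9)(4 10 8)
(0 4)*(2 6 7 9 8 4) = (0 2 6 7 9 8 4) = [2, 1, 6, 3, 0, 5, 7, 9, 4, 8]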